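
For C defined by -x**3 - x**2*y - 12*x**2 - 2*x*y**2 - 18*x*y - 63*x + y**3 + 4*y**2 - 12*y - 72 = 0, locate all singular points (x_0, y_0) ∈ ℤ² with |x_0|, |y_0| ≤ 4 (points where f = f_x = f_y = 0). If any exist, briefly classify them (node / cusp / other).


Singular points: {(-3, -3)}; classification: cusp.

Compute partial derivatives:
  f_x = -3*x**2 - 2*x*y - 24*x - 2*y**2 - 18*y - 63.
  f_y = -x**2 - 4*x*y - 18*x + 3*y**2 + 8*y - 12.
Scan x_0 ∈ {−4, ..., 4}. For each x_0, f_y(x_0, y) is a polynomial in y; find its integer roots y ∈ {−4, ..., 4}, then test f_x and f at those candidates.
  x = -4: f_y(-4, y) = 3*y**2 + 24*y + 44; no integer root y with |y| ≤ 4.
  x = -3: f_y(-3, y) = 3*y**2 + 20*y + 33; vanishes at y ∈ {-3}. (-3, -3): f_x = 0, f = 0 — SINGULAR.
  x = -2: f_y(-2, y) = 3*y**2 + 16*y + 20; vanishes at y ∈ {-2}. (-2, -2): f_x = -7 ≠ 0.
  x = -1: f_y(-1, y) = 3*y**2 + 12*y + 5; no integer root y with |y| ≤ 4.
  x = 0: f_y(0, y) = 3*y**2 + 8*y - 12; no integer root y with |y| ≤ 4.
  x = 1: f_y(1, y) = 3*y**2 + 4*y - 31; no integer root y with |y| ≤ 4.
  x = 2: f_y(2, y) = 3*y**2 - 52; no integer root y with |y| ≤ 4.
  x = 3: f_y(3, y) = 3*y**2 - 4*y - 75; no integer root y with |y| ≤ 4.
  x = 4: f_y(4, y) = 3*y**2 - 8*y - 100; no integer root y with |y| ≤ 4.
Only singular point on the grid: (-3, -3).
Classify: substitute x = -3 + u, y = -3 + v and expand: f = -u**3 - u**2*v - 2*u*v**2 + v**3 + v**2.
No constant or linear terms (consistent with a singular point). Quadratic part: v**2. Cubic part: -u**3 - u**2*v - 2*u*v**2 + v**3.
The quadratic part v**2 is a perfect square, so there is a single (double) tangent line v = 0, i.e. y = -3. Restricting the cubic part to that line (v = 0) leaves -u**3 ≠ 0, so f is not divisible by v and the branch is v² ≈ u**3 to lowest order — this is a cusp.
Classification: cusp.


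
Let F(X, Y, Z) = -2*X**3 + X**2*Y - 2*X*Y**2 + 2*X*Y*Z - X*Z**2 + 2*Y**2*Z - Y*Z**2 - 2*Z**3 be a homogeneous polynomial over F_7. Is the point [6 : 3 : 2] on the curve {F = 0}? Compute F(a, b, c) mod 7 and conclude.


F(6,3,2) ≡ 2 (mod 7); P is NOT on the curve.

Evaluate F(6, 3, 2) term-by-term (mod 7).
  -2*X**3 ↦ -2·216·1·1 = -432
  X**2*Y ↦ 1·36·3·1 = 108
  -2*X*Y**2 ↦ -2·6·9·1 = -108
  2*X*Y*Z ↦ 2·6·3·2 = 72
  -X*Z**2 ↦ -1·6·1·4 = -24
  2*Y**2*Z ↦ 2·1·9·2 = 36
  -Y*Z**2 ↦ -1·1·3·4 = -12
  -2*Z**3 ↦ -2·1·1·8 = -16
Sum: F(6, 3, 2) = (-432) + (108) + (-108) + (72) + (-24) + (36) + (-12) + (-16) = -376.
Reducing mod 7: -376 ≡ 2 (mod 7).
Since F(a, b, c) ≡ 2 ≠ 0 (mod 7), P does NOT lie on the curve.


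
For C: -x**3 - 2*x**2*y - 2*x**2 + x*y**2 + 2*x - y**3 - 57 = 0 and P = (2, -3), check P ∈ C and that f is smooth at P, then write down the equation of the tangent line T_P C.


Tangent line at P: 15*x - 47*y - 171 = 0.

Step 1: f(2, -3) = 0, so P lies on C.
Step 2: partial derivatives
  f_x(x, y) = -3*x**2 - 4*x*y - 4*x + y**2 + 2, f_y(x, y) = -2*x**2 + 2*x*y - 3*y**2.
  f_x(P) = 15, f_y(P) = -47 (gradient nonzero, so P is smooth).
Step 3: tangent line at P: 15·(x − 2) + -47·(y − -3) = 0.
Expanding: 15*x - 47*y - 171 = 0.


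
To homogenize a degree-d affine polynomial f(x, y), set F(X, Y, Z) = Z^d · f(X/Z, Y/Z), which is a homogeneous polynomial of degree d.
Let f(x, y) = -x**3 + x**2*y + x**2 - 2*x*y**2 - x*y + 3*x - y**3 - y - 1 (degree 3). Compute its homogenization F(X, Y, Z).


F(X, Y, Z) = -X**3 + X**2*Y + X**2*Z - 2*X*Y**2 - X*Y*Z + 3*X*Z**2 - Y**3 - Y*Z**2 - Z**3

deg(f) = 3.
Substitute x = X/Z, y = Y/Z into f, then multiply by Z^3.
  monomial -1·x^3·y^0 ↦ -1·X^3·Y^0·Z^0.
  monomial 1·x^2·y^1 ↦ 1·X^2·Y^1·Z^0.
  monomial 1·x^2·y^0 ↦ 1·X^2·Y^0·Z^1.
  monomial -2·x^1·y^2 ↦ -2·X^1·Y^2·Z^0.
  monomial -1·x^1·y^1 ↦ -1·X^1·Y^1·Z^1.
  monomial 3·x^1·y^0 ↦ 3·X^1·Y^0·Z^2.
  monomial -1·x^0·y^3 ↦ -1·X^0·Y^3·Z^0.
  monomial -1·x^0·y^1 ↦ -1·X^0·Y^1·Z^2.
  monomial -1·x^0·y^0 ↦ -1·X^0·Y^0·Z^3.
Collecting: F(X, Y, Z) = -X**3 + X**2*Y + X**2*Z - 2*X*Y**2 - X*Y*Z + 3*X*Z**2 - Y**3 - Y*Z**2 - Z**3.


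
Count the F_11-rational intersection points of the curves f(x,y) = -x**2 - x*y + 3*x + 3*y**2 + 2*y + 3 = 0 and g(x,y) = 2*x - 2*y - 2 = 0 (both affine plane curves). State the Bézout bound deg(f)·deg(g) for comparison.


Common zeros: ∅; count = 0; Bézout bound = 2.

deg(f) = 2, deg(g) = 1, so Bézout bound = 2.
Scan x ∈ F_11. For each x, list the y ∈ F_11 with f(x, y) ≡ 0 and those with g(x, y) ≡ 0 (mod 11); the common zeros in that column are the intersection.
  x = 0: f ≡ 0 at y ∈ {5, 9}; g ≡ 0 at y ∈ {10}; common: ∅.
  x = 1: f ≡ 0 at y ∈ ∅; g ≡ 0 at y ∈ {0}; common: ∅.
  x = 2: f ≡ 0 at y ∈ ∅; g ≡ 0 at y ∈ {1}; common: ∅.
  x = 3: f ≡ 0 at y ∈ {7, 8}; g ≡ 0 at y ∈ {2}; common: ∅.
  x = 4: f ≡ 0 at y ∈ {1, 7}; g ≡ 0 at y ∈ {3}; common: ∅.
  x = 5: f ≡ 0 at y ∈ {3, 9}; g ≡ 0 at y ∈ {4}; common: ∅.
  x = 6: f ≡ 0 at y ∈ {2, 3}; g ≡ 0 at y ∈ {5}; common: ∅.
  x = 7: f ≡ 0 at y ∈ ∅; g ≡ 0 at y ∈ {6}; common: ∅.
  x = 8: f ≡ 0 at y ∈ ∅; g ≡ 0 at y ∈ {7}; common: ∅.
  x = 9: f ≡ 0 at y ∈ {1, 5}; g ≡ 0 at y ∈ {8}; common: ∅.
  x = 10: f ≡ 0 at y ∈ ∅; g ≡ 0 at y ∈ {9}; common: ∅.
Collecting: common zeros = ∅, so the count is 0.
Comparison with the Bézout bound: 0 ≤ 2 = deg(f)·deg(g), as expected for curves with no common component (the affine F_11-count falls short of the bound because intersections may lie at infinity, over extension fields, or carry multiplicity).


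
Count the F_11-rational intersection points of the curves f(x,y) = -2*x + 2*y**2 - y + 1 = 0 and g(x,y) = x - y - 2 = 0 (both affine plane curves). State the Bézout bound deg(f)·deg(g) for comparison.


Common zeros: {(0, 9)}; count = 1; Bézout bound = 2.

deg(f) = 2, deg(g) = 1, so Bézout bound = 2.
Scan x ∈ F_11. For each x, list the y ∈ F_11 with f(x, y) ≡ 0 and those with g(x, y) ≡ 0 (mod 11); the common zeros in that column are the intersection.
  x = 0: f ≡ 0 at y ∈ {8, 9}; g ≡ 0 at y ∈ {9}; common: {9}.
  x = 1: f ≡ 0 at y ∈ {1, 5}; g ≡ 0 at y ∈ {10}; common: ∅.
  x = 2: f ≡ 0 at y ∈ {7, 10}; g ≡ 0 at y ∈ {0}; common: ∅.
  x = 3: f ≡ 0 at y ∈ ∅; g ≡ 0 at y ∈ {1}; common: ∅.
  x = 4: f ≡ 0 at y ∈ ∅; g ≡ 0 at y ∈ {2}; common: ∅.
  x = 5: f ≡ 0 at y ∈ ∅; g ≡ 0 at y ∈ {3}; common: ∅.
  x = 6: f ≡ 0 at y ∈ {0, 6}; g ≡ 0 at y ∈ {4}; common: ∅.
  x = 7: f ≡ 0 at y ∈ ∅; g ≡ 0 at y ∈ {5}; common: ∅.
  x = 8: f ≡ 0 at y ∈ {3}; g ≡ 0 at y ∈ {6}; common: ∅.
  x = 9: f ≡ 0 at y ∈ {2, 4}; g ≡ 0 at y ∈ {7}; common: ∅.
  x = 10: f ≡ 0 at y ∈ ∅; g ≡ 0 at y ∈ {8}; common: ∅.
Collecting: common zeros = {(0, 9)}, so the count is 1.
Comparison with the Bézout bound: 1 ≤ 2 = deg(f)·deg(g), as expected for curves with no common component (the affine F_11-count falls short of the bound because intersections may lie at infinity, over extension fields, or carry multiplicity).


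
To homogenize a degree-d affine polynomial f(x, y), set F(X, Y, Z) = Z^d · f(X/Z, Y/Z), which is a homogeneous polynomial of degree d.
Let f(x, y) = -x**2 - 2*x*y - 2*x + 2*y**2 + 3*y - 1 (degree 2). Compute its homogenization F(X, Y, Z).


F(X, Y, Z) = -X**2 - 2*X*Y - 2*X*Z + 2*Y**2 + 3*Y*Z - Z**2

deg(f) = 2.
Substitute x = X/Z, y = Y/Z into f, then multiply by Z^2.
  monomial -1·x^2·y^0 ↦ -1·X^2·Y^0·Z^0.
  monomial -2·x^1·y^1 ↦ -2·X^1·Y^1·Z^0.
  monomial -2·x^1·y^0 ↦ -2·X^1·Y^0·Z^1.
  monomial 2·x^0·y^2 ↦ 2·X^0·Y^2·Z^0.
  monomial 3·x^0·y^1 ↦ 3·X^0·Y^1·Z^1.
  monomial -1·x^0·y^0 ↦ -1·X^0·Y^0·Z^2.
Collecting: F(X, Y, Z) = -X**2 - 2*X*Y - 2*X*Z + 2*Y**2 + 3*Y*Z - Z**2.


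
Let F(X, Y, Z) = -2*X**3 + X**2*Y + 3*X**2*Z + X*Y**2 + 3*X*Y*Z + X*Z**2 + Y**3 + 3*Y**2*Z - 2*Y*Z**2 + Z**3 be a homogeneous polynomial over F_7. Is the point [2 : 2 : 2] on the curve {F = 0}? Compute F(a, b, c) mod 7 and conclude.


F(2,2,2) ≡ 3 (mod 7); P is NOT on the curve.

Evaluate F(2, 2, 2) term-by-term (mod 7).
  -2*X**3 ↦ -2·8·1·1 = -16
  X**2*Y ↦ 1·4·2·1 = 8
  3*X**2*Z ↦ 3·4·1·2 = 24
  X*Y**2 ↦ 1·2·4·1 = 8
  3*X*Y*Z ↦ 3·2·2·2 = 24
  X*Z**2 ↦ 1·2·1·4 = 8
  Y**3 ↦ 1·1·8·1 = 8
  3*Y**2*Z ↦ 3·1·4·2 = 24
  -2*Y*Z**2 ↦ -2·1·2·4 = -16
  Z**3 ↦ 1·1·1·8 = 8
Sum: F(2, 2, 2) = (-16) + (8) + (24) + (8) + (24) + (8) + (8) + (24) + (-16) + (8) = 80.
Reducing mod 7: 80 ≡ 3 (mod 7).
Since F(a, b, c) ≡ 3 ≠ 0 (mod 7), P does NOT lie on the curve.


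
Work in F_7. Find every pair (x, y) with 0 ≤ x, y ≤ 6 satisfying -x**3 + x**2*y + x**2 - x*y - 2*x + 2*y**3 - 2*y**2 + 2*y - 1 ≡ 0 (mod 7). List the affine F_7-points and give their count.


Affine F_7-points: {(0, 6), (2, 2), (3, 3), (4, 2), (4, 3), (6, 1)}; count = 6.

For each of the 49 pairs (x, y) ∈ F_7², evaluate f(x, y) mod 7. Record the zeros.
  x = 0: [0↦6, 1↦1, 2↦4, 3↦6, 4↦5, 5↦6, 6↦0]  zeros at y ∈ {6}
  x = 1: [0↦4, 1↦6, 2↦2, 3↦4, 4↦3, 5↦4, 6↦5]  zeros at y ∈ ∅
  x = 2: [0↦5, 1↦2, 2↦0, 3↦4, 4↦5, 5↦1, 6↦4]  zeros at y ∈ {2}
  x = 3: [0↦3, 1↦4, 2↦6, 3↦0, 4↦5, 5↦5, 6↦5]  zeros at y ∈ {3}
  x = 4: [0↦6, 1↦6, 2↦0, 3↦0, 4↦4, 5↦3, 6↦2]  zeros at y ∈ {2, 3}
  x = 5: [0↦1, 1↦2, 2↦4, 3↦5, 4↦3, 5↦3, 6↦3]  zeros at y ∈ ∅
  x = 6: [0↦3, 1↦0, 2↦5, 3↦2, 4↦3, 5↦6, 6↦2]  zeros at y ∈ {1}
Collecting zeros: affine points = {(0, 6), (2, 2), (3, 3), (4, 2), (4, 3), (6, 1)}.
Total count |C(F_7)_aff| = 6.


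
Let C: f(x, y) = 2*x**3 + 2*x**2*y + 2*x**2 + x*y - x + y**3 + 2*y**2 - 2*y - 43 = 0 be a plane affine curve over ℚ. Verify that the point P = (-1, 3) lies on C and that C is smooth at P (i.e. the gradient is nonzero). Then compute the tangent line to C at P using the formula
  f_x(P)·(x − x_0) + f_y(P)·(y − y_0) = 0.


Tangent line at P: -8*x + 38*y - 122 = 0.

Step 1: f(-1, 3) = 0, so P lies on C.
Step 2: partial derivatives
  f_x(x, y) = 6*x**2 + 4*x*y + 4*x + y - 1, f_y(x, y) = 2*x**2 + x + 3*y**2 + 4*y - 2.
  f_x(P) = -8, f_y(P) = 38 (gradient nonzero, so P is smooth).
Step 3: tangent line at P: -8·(x − -1) + 38·(y − 3) = 0.
Expanding: -8*x + 38*y - 122 = 0.


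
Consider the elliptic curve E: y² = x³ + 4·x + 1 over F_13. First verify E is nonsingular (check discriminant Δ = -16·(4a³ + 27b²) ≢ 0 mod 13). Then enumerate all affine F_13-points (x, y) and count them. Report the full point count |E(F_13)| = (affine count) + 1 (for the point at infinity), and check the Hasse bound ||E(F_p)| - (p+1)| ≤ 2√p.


Affine points = {(0, 1), (0, 12), (2, 2), (2, 11), (3, 1), (3, 12), (4, 4), (4, 9), (5, 4), (5, 9), (8, 5), (8, 8), (9, 5), (9, 8), (10, 1), (10, 12), (12, 3), (12, 10)}; affine count = 18; |E(F_13)| = 19.

Discriminant check: Δ ∝ 4a³ + 27b² = 4·4³ + 27·1² = 4·64 + 27·1 ≡ 10 (mod 13). Nonzero ⇒ E is nonsingular.
For each x ∈ F_13, compute rhs = x³ + 4·x + 1 mod 13, then count y ∈ F_13 with y² ≡ rhs.
  x = 0: rhs = 1, matching y values: 1, 12 (2 points).
  x = 1: rhs = 6, matching y values: none (0 points).
  x = 2: rhs = 4, matching y values: 2, 11 (2 points).
  x = 3: rhs = 1, matching y values: 1, 12 (2 points).
  x = 4: rhs = 3, matching y values: 4, 9 (2 points).
  x = 5: rhs = 3, matching y values: 4, 9 (2 points).
  x = 6: rhs = 7, matching y values: none (0 points).
  x = 7: rhs = 8, matching y values: none (0 points).
  x = 8: rhs = 12, matching y values: 5, 8 (2 points).
  x = 9: rhs = 12, matching y values: 5, 8 (2 points).
  x = 10: rhs = 1, matching y values: 1, 12 (2 points).
  x = 11: rhs = 11, matching y values: none (0 points).
  x = 12: rhs = 9, matching y values: 3, 10 (2 points).
Total affine count: 18.
Full point count |E(F_13)| = 18 + 1 = 19.
Hasse bound: |19 − (13+1)| = |5| = 5 ≤ 2√13 ≈ 7.2111 ✓.


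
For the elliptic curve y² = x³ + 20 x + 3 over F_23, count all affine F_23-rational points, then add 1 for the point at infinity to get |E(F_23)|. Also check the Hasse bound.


Affine points = {(0, 7), (0, 16), (1, 1), (1, 22), (4, 3), (4, 20), (7, 7), (7, 16), (8, 10), (8, 13), (11, 6), (11, 17), (12, 4), (12, 19), (16, 7), (16, 16), (17, 9), (17, 14), (18, 10), (18, 13), (20, 10), (20, 13), (21, 1), (21, 22)}; affine count = 24; |E(F_23)| = 25.

Discriminant check: Δ ∝ 4a³ + 27b² = 4·20³ + 27·3² = 4·8000 + 27·9 ≡ 20 (mod 23). Nonzero ⇒ E is nonsingular.
For each x ∈ F_23, compute rhs = x³ + 20·x + 3 mod 23, then count y ∈ F_23 with y² ≡ rhs.
  x = 0: rhs = 3, matching y values: 7, 16 (2 points).
  x = 1: rhs = 1, matching y values: 1, 22 (2 points).
  x = 2: rhs = 5, matching y values: none (0 points).
  x = 3: rhs = 21, matching y values: none (0 points).
  x = 4: rhs = 9, matching y values: 3, 20 (2 points).
  x = 5: rhs = 21, matching y values: none (0 points).
  x = 6: rhs = 17, matching y values: none (0 points).
  x = 7: rhs = 3, matching y values: 7, 16 (2 points).
  x = 8: rhs = 8, matching y values: 10, 13 (2 points).
  x = 9: rhs = 15, matching y values: none (0 points).
  x = 10: rhs = 7, matching y values: none (0 points).
  x = 11: rhs = 13, matching y values: 6, 17 (2 points).
  x = 12: rhs = 16, matching y values: 4, 19 (2 points).
  x = 13: rhs = 22, matching y values: none (0 points).
  x = 14: rhs = 14, matching y values: none (0 points).
  x = 15: rhs = 21, matching y values: none (0 points).
  x = 16: rhs = 3, matching y values: 7, 16 (2 points).
  x = 17: rhs = 12, matching y values: 9, 14 (2 points).
  x = 18: rhs = 8, matching y values: 10, 13 (2 points).
  x = 19: rhs = 20, matching y values: none (0 points).
  x = 20: rhs = 8, matching y values: 10, 13 (2 points).
  x = 21: rhs = 1, matching y values: 1, 22 (2 points).
  x = 22: rhs = 5, matching y values: none (0 points).
Total affine count: 24.
Full point count |E(F_23)| = 24 + 1 = 25.
Hasse bound: |25 − (23+1)| = |1| = 1 ≤ 2√23 ≈ 9.5917 ✓.


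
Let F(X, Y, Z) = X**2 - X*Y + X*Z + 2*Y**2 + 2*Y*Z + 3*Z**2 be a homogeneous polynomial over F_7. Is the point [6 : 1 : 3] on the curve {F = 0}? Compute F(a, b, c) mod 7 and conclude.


F(6,1,3) ≡ 6 (mod 7); P is NOT on the curve.

Evaluate F(6, 1, 3) term-by-term (mod 7).
  X**2 ↦ 1·36·1·1 = 36
  -X*Y ↦ -1·6·1·1 = -6
  X*Z ↦ 1·6·1·3 = 18
  2*Y**2 ↦ 2·1·1·1 = 2
  2*Y*Z ↦ 2·1·1·3 = 6
  3*Z**2 ↦ 3·1·1·9 = 27
Sum: F(6, 1, 3) = (36) + (-6) + (18) + (2) + (6) + (27) = 83.
Reducing mod 7: 83 ≡ 6 (mod 7).
Since F(a, b, c) ≡ 6 ≠ 0 (mod 7), P does NOT lie on the curve.


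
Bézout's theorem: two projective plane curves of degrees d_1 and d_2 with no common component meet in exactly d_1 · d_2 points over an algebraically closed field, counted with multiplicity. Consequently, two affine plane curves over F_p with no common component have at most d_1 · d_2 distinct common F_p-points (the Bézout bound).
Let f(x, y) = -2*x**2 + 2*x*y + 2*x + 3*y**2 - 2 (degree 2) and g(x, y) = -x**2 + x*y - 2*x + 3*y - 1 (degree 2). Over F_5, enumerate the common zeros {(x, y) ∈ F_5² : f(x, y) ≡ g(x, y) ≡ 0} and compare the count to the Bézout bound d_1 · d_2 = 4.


Common zeros: {(0, 2), (3, 1)}; count = 2; Bézout bound = 4.

deg(f) = 2, deg(g) = 2, so Bézout bound = 4.
Scan x ∈ F_5. For each x, list the y ∈ F_5 with f(x, y) ≡ 0 and those with g(x, y) ≡ 0 (mod 5); the common zeros in that column are the intersection.
  x = 0: f ≡ 0 at y ∈ {2, 3}; g ≡ 0 at y ∈ {2}; common: {2}.
  x = 1: f ≡ 0 at y ∈ ∅; g ≡ 0 at y ∈ {1}; common: ∅.
  x = 2: f ≡ 0 at y ∈ ∅; g ≡ 0 at y ∈ ∅; common: ∅.
  x = 3: f ≡ 0 at y ∈ {1, 2}; g ≡ 0 at y ∈ {1}; common: {1}.
  x = 4: f ≡ 0 at y ∈ {1, 3}; g ≡ 0 at y ∈ {0}; common: ∅.
Collecting: common zeros = {(0, 2), (3, 1)}, so the count is 2.
Comparison with the Bézout bound: 2 ≤ 4 = deg(f)·deg(g), as expected for curves with no common component (the affine F_5-count falls short of the bound because intersections may lie at infinity, over extension fields, or carry multiplicity).


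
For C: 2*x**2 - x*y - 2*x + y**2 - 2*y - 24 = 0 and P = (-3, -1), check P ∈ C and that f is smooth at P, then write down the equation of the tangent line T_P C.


Tangent line at P: -13*x - y - 40 = 0.

Step 1: f(-3, -1) = 0, so P lies on C.
Step 2: partial derivatives
  f_x(x, y) = 4*x - y - 2, f_y(x, y) = -x + 2*y - 2.
  f_x(P) = -13, f_y(P) = -1 (gradient nonzero, so P is smooth).
Step 3: tangent line at P: -13·(x − -3) + -1·(y − -1) = 0.
Expanding: -13*x - y - 40 = 0.


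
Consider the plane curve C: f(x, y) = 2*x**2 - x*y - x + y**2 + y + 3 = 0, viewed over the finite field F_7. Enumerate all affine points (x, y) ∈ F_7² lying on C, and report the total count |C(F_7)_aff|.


Affine F_7-points: {(2, 4), (3, 3), (3, 6), (4, 4), (4, 6), (6, 2), (6, 3)}; count = 7.

For each of the 49 pairs (x, y) ∈ F_7², evaluate f(x, y) mod 7. Record the zeros.
  x = 0: [0↦3, 1↦5, 2↦2, 3↦1, 4↦2, 5↦5, 6↦3]  zeros at y ∈ ∅
  x = 1: [0↦4, 1↦5, 2↦1, 3↦6, 4↦6, 5↦1, 6↦5]  zeros at y ∈ ∅
  x = 2: [0↦2, 1↦2, 2↦4, 3↦1, 4↦0, 5↦1, 6↦4]  zeros at y ∈ {4}
  x = 3: [0↦4, 1↦3, 2↦4, 3↦0, 4↦5, 5↦5, 6↦0]  zeros at y ∈ {3, 6}
  x = 4: [0↦3, 1↦1, 2↦1, 3↦3, 4↦0, 5↦6, 6↦0]  zeros at y ∈ {4, 6}
  x = 5: [0↦6, 1↦3, 2↦2, 3↦3, 4↦6, 5↦4, 6↦4]  zeros at y ∈ ∅
  x = 6: [0↦6, 1↦2, 2↦0, 3↦0, 4↦2, 5↦6, 6↦5]  zeros at y ∈ {2, 3}
Collecting zeros: affine points = {(2, 4), (3, 3), (3, 6), (4, 4), (4, 6), (6, 2), (6, 3)}.
Total count |C(F_7)_aff| = 7.


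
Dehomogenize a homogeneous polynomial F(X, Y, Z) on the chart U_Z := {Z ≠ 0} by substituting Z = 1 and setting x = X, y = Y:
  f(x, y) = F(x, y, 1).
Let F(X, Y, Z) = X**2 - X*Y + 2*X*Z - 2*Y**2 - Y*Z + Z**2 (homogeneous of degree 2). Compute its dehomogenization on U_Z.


f(x, y) = x**2 - x*y + 2*x - 2*y**2 - y + 1

On U_Z we set Z = 1. Each monomial c·X^i·Y^j·Z^k in F becomes c·x^i·y^j·1^k = c·x^i·y^j.
Substituting Z = 1: F(X, Y, 1) = x**2 - x*y + 2*x - 2*y**2 - y + 1.
Note: deg(f) ≤ deg(F) = 2; strict inequality happens when F is divisible by Z (lost terms).


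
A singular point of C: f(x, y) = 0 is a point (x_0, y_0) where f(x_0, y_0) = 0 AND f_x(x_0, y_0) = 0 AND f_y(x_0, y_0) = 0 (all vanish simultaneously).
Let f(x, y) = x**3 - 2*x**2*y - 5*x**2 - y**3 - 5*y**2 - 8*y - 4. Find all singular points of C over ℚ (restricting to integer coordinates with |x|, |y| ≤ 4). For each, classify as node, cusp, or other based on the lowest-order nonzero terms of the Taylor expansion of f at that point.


Singular points: {(0, -2)}; classification: node.

Compute partial derivatives:
  f_x = 3*x**2 - 4*x*y - 10*x.
  f_y = -2*x**2 - 3*y**2 - 10*y - 8.
Scan x_0 ∈ {−4, ..., 4}. For each x_0, f_y(x_0, y) is a polynomial in y; find its integer roots y ∈ {−4, ..., 4}, then test f_x and f at those candidates.
  x = -4: f_y(-4, y) = -3*y**2 - 10*y - 40; no integer root y with |y| ≤ 4.
  x = -3: f_y(-3, y) = -3*y**2 - 10*y - 26; no integer root y with |y| ≤ 4.
  x = -2: f_y(-2, y) = -3*y**2 - 10*y - 16; no integer root y with |y| ≤ 4.
  x = -1: f_y(-1, y) = -3*y**2 - 10*y - 10; no integer root y with |y| ≤ 4.
  x = 0: f_y(0, y) = -3*y**2 - 10*y - 8; vanishes at y ∈ {-2}. (0, -2): f_x = 0, f = 0 — SINGULAR.
  x = 1: f_y(1, y) = -3*y**2 - 10*y - 10; no integer root y with |y| ≤ 4.
  x = 2: f_y(2, y) = -3*y**2 - 10*y - 16; no integer root y with |y| ≤ 4.
  x = 3: f_y(3, y) = -3*y**2 - 10*y - 26; no integer root y with |y| ≤ 4.
  x = 4: f_y(4, y) = -3*y**2 - 10*y - 40; no integer root y with |y| ≤ 4.
Only singular point on the grid: (0, -2).
Classify: substitute x = 0 + u, y = -2 + v and expand: f = u**3 - 2*u**2*v - u**2 - v**3 + v**2.
No constant or linear terms (consistent with a singular point). Quadratic part: -u**2 + v**2. Cubic part: u**3 - 2*u**2*v - v**3.
The quadratic part v**2 - u**2 = (v − u)(v + u) splits into two distinct linear factors, so there are two distinct tangent lines y − -2 = ±(x − 0) — this is a node (ordinary double point).
Classification: node.


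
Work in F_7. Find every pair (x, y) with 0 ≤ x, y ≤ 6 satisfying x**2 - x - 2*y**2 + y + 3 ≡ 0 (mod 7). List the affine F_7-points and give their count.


Affine F_7-points: {(0, 5), (0, 6), (1, 5), (1, 6), (4, 1), (4, 3)}; count = 6.

For each of the 49 pairs (x, y) ∈ F_7², evaluate f(x, y) mod 7. Record the zeros.
  x = 0: [0↦3, 1↦2, 2↦4, 3↦2, 4↦3, 5↦0, 6↦0]  zeros at y ∈ {5, 6}
  x = 1: [0↦3, 1↦2, 2↦4, 3↦2, 4↦3, 5↦0, 6↦0]  zeros at y ∈ {5, 6}
  x = 2: [0↦5, 1↦4, 2↦6, 3↦4, 4↦5, 5↦2, 6↦2]  zeros at y ∈ ∅
  x = 3: [0↦2, 1↦1, 2↦3, 3↦1, 4↦2, 5↦6, 6↦6]  zeros at y ∈ ∅
  x = 4: [0↦1, 1↦0, 2↦2, 3↦0, 4↦1, 5↦5, 6↦5]  zeros at y ∈ {1, 3}
  x = 5: [0↦2, 1↦1, 2↦3, 3↦1, 4↦2, 5↦6, 6↦6]  zeros at y ∈ ∅
  x = 6: [0↦5, 1↦4, 2↦6, 3↦4, 4↦5, 5↦2, 6↦2]  zeros at y ∈ ∅
Collecting zeros: affine points = {(0, 5), (0, 6), (1, 5), (1, 6), (4, 1), (4, 3)}.
Total count |C(F_7)_aff| = 6.


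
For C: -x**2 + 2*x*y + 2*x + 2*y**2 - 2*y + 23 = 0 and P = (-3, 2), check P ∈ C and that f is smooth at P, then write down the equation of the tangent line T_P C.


Tangent line at P: 12*x + 36 = 0.

Step 1: f(-3, 2) = 0, so P lies on C.
Step 2: partial derivatives
  f_x(x, y) = -2*x + 2*y + 2, f_y(x, y) = 2*x + 4*y - 2.
  f_x(P) = 12, f_y(P) = 0 (gradient nonzero, so P is smooth).
Step 3: tangent line at P: 12·(x − -3) + 0·(y − 2) = 0.
Expanding: 12*x + 36 = 0.


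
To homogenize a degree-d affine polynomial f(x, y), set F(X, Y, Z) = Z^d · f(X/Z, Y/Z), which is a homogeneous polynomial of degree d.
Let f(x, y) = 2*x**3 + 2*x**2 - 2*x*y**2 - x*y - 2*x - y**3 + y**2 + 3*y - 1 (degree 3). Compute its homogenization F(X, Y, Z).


F(X, Y, Z) = 2*X**3 + 2*X**2*Z - 2*X*Y**2 - X*Y*Z - 2*X*Z**2 - Y**3 + Y**2*Z + 3*Y*Z**2 - Z**3

deg(f) = 3.
Substitute x = X/Z, y = Y/Z into f, then multiply by Z^3.
  monomial 2·x^3·y^0 ↦ 2·X^3·Y^0·Z^0.
  monomial 2·x^2·y^0 ↦ 2·X^2·Y^0·Z^1.
  monomial -2·x^1·y^2 ↦ -2·X^1·Y^2·Z^0.
  monomial -1·x^1·y^1 ↦ -1·X^1·Y^1·Z^1.
  monomial -2·x^1·y^0 ↦ -2·X^1·Y^0·Z^2.
  monomial -1·x^0·y^3 ↦ -1·X^0·Y^3·Z^0.
  monomial 1·x^0·y^2 ↦ 1·X^0·Y^2·Z^1.
  monomial 3·x^0·y^1 ↦ 3·X^0·Y^1·Z^2.
  monomial -1·x^0·y^0 ↦ -1·X^0·Y^0·Z^3.
Collecting: F(X, Y, Z) = 2*X**3 + 2*X**2*Z - 2*X*Y**2 - X*Y*Z - 2*X*Z**2 - Y**3 + Y**2*Z + 3*Y*Z**2 - Z**3.


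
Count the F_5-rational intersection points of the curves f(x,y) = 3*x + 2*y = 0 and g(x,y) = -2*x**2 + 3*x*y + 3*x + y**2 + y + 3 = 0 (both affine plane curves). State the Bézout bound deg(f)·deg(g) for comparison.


Common zeros: ∅; count = 0; Bézout bound = 2.

deg(f) = 1, deg(g) = 2, so Bézout bound = 2.
Scan x ∈ F_5. For each x, list the y ∈ F_5 with f(x, y) ≡ 0 and those with g(x, y) ≡ 0 (mod 5); the common zeros in that column are the intersection.
  x = 0: f ≡ 0 at y ∈ {0}; g ≡ 0 at y ∈ {1, 3}; common: ∅.
  x = 1: f ≡ 0 at y ∈ {1}; g ≡ 0 at y ∈ {3}; common: ∅.
  x = 2: f ≡ 0 at y ∈ {2}; g ≡ 0 at y ∈ {4}; common: ∅.
  x = 3: f ≡ 0 at y ∈ {3}; g ≡ 0 at y ∈ {1, 4}; common: ∅.
  x = 4: f ≡ 0 at y ∈ {4}; g ≡ 0 at y ∈ ∅; common: ∅.
Collecting: common zeros = ∅, so the count is 0.
Comparison with the Bézout bound: 0 ≤ 2 = deg(f)·deg(g), as expected for curves with no common component (the affine F_5-count falls short of the bound because intersections may lie at infinity, over extension fields, or carry multiplicity).


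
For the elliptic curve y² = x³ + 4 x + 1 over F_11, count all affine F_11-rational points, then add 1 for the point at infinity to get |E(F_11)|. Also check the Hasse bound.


Affine points = {(0, 1), (0, 10), (4, 2), (4, 9), (5, 5), (5, 6), (7, 3), (7, 8)}; affine count = 8; |E(F_11)| = 9.

Discriminant check: Δ ∝ 4a³ + 27b² = 4·4³ + 27·1² = 4·64 + 27·1 ≡ 8 (mod 11). Nonzero ⇒ E is nonsingular.
For each x ∈ F_11, compute rhs = x³ + 4·x + 1 mod 11, then count y ∈ F_11 with y² ≡ rhs.
  x = 0: rhs = 1, matching y values: 1, 10 (2 points).
  x = 1: rhs = 6, matching y values: none (0 points).
  x = 2: rhs = 6, matching y values: none (0 points).
  x = 3: rhs = 7, matching y values: none (0 points).
  x = 4: rhs = 4, matching y values: 2, 9 (2 points).
  x = 5: rhs = 3, matching y values: 5, 6 (2 points).
  x = 6: rhs = 10, matching y values: none (0 points).
  x = 7: rhs = 9, matching y values: 3, 8 (2 points).
  x = 8: rhs = 6, matching y values: none (0 points).
  x = 9: rhs = 7, matching y values: none (0 points).
  x = 10: rhs = 7, matching y values: none (0 points).
Total affine count: 8.
Full point count |E(F_11)| = 8 + 1 = 9.
Hasse bound: |9 − (11+1)| = |-3| = 3 ≤ 2√11 ≈ 6.6332 ✓.


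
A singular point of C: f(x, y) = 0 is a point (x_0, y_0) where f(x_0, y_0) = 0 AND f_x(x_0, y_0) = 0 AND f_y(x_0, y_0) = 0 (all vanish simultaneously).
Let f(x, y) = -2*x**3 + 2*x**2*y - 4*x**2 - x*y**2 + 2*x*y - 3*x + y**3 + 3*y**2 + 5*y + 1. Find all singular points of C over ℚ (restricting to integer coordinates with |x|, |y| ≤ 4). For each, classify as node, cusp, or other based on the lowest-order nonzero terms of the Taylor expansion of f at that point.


Singular points: {(-1, -1)}; classification: cusp.

Compute partial derivatives:
  f_x = -6*x**2 + 4*x*y - 8*x - y**2 + 2*y - 3.
  f_y = 2*x**2 - 2*x*y + 2*x + 3*y**2 + 6*y + 5.
Scan x_0 ∈ {−4, ..., 4}. For each x_0, f_y(x_0, y) is a polynomial in y; find its integer roots y ∈ {−4, ..., 4}, then test f_x and f at those candidates.
  x = -4: f_y(-4, y) = 3*y**2 + 14*y + 29; no integer root y with |y| ≤ 4.
  x = -3: f_y(-3, y) = 3*y**2 + 12*y + 17; no integer root y with |y| ≤ 4.
  x = -2: f_y(-2, y) = 3*y**2 + 10*y + 9; no integer root y with |y| ≤ 4.
  x = -1: f_y(-1, y) = 3*y**2 + 8*y + 5; vanishes at y ∈ {-1}. (-1, -1): f_x = 0, f = 0 — SINGULAR.
  x = 0: f_y(0, y) = 3*y**2 + 6*y + 5; no integer root y with |y| ≤ 4.
  x = 1: f_y(1, y) = 3*y**2 + 4*y + 9; no integer root y with |y| ≤ 4.
  x = 2: f_y(2, y) = 3*y**2 + 2*y + 17; no integer root y with |y| ≤ 4.
  x = 3: f_y(3, y) = 3*y**2 + 29; no integer root y with |y| ≤ 4.
  x = 4: f_y(4, y) = 3*y**2 - 2*y + 45; no integer root y with |y| ≤ 4.
Only singular point on the grid: (-1, -1).
Classify: substitute x = -1 + u, y = -1 + v and expand: f = -2*u**3 + 2*u**2*v - u*v**2 + v**3 + v**2.
No constant or linear terms (consistent with a singular point). Quadratic part: v**2. Cubic part: -2*u**3 + 2*u**2*v - u*v**2 + v**3.
The quadratic part v**2 is a perfect square, so there is a single (double) tangent line v = 0, i.e. y = -1. Restricting the cubic part to that line (v = 0) leaves -2*u**3 ≠ 0, so f is not divisible by v and the branch is v² ≈ 2*u**3 to lowest order — this is a cusp.
Classification: cusp.


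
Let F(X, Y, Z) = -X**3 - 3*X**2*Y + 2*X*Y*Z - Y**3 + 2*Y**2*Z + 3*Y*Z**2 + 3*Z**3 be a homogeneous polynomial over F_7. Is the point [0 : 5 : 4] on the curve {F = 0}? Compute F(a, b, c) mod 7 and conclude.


F(0,5,4) ≡ 3 (mod 7); P is NOT on the curve.

Evaluate F(0, 5, 4) term-by-term (mod 7).
  -X**3 ↦ -1·0·1·1 = 0
  -3*X**2*Y ↦ -3·0·5·1 = 0
  2*X*Y*Z ↦ 2·0·5·4 = 0
  -Y**3 ↦ -1·1·125·1 = -125
  2*Y**2*Z ↦ 2·1·25·4 = 200
  3*Y*Z**2 ↦ 3·1·5·16 = 240
  3*Z**3 ↦ 3·1·1·64 = 192
Sum: F(0, 5, 4) = (0) + (0) + (0) + (-125) + (200) + (240) + (192) = 507.
Reducing mod 7: 507 ≡ 3 (mod 7).
Since F(a, b, c) ≡ 3 ≠ 0 (mod 7), P does NOT lie on the curve.


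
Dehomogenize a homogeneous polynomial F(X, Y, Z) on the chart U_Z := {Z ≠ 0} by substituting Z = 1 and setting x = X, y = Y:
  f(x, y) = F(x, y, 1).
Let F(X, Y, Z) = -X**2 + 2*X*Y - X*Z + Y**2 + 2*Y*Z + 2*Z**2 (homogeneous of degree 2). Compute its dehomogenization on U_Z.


f(x, y) = -x**2 + 2*x*y - x + y**2 + 2*y + 2

On U_Z we set Z = 1. Each monomial c·X^i·Y^j·Z^k in F becomes c·x^i·y^j·1^k = c·x^i·y^j.
Substituting Z = 1: F(X, Y, 1) = -x**2 + 2*x*y - x + y**2 + 2*y + 2.
Note: deg(f) ≤ deg(F) = 2; strict inequality happens when F is divisible by Z (lost terms).


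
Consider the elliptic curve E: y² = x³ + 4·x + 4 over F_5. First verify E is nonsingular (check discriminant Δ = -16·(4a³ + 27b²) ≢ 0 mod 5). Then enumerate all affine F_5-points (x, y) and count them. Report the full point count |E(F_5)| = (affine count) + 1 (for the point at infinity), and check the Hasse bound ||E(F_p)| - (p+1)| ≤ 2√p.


Affine points = {(0, 2), (0, 3), (1, 2), (1, 3), (2, 0), (4, 2), (4, 3)}; affine count = 7; |E(F_5)| = 8.

Discriminant check: Δ ∝ 4a³ + 27b² = 4·4³ + 27·4² = 4·64 + 27·16 ≡ 3 (mod 5). Nonzero ⇒ E is nonsingular.
For each x ∈ F_5, compute rhs = x³ + 4·x + 4 mod 5, then count y ∈ F_5 with y² ≡ rhs.
  x = 0: rhs = 4, matching y values: 2, 3 (2 points).
  x = 1: rhs = 4, matching y values: 2, 3 (2 points).
  x = 2: rhs = 0, matching y values: 0 (1 points).
  x = 3: rhs = 3, matching y values: none (0 points).
  x = 4: rhs = 4, matching y values: 2, 3 (2 points).
Total affine count: 7.
Full point count |E(F_5)| = 7 + 1 = 8.
Hasse bound: |8 − (5+1)| = |2| = 2 ≤ 2√5 ≈ 4.4721 ✓.


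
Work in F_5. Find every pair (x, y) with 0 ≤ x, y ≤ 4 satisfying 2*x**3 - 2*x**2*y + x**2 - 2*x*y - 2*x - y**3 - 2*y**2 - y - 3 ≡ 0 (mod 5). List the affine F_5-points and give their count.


Affine F_5-points: {(1, 1), (2, 4), (4, 2), (4, 3)}; count = 4.

For each of the 25 pairs (x, y) ∈ F_5², evaluate f(x, y) mod 5. Record the zeros.
  x = 0: [0↦2, 1↦3, 2↦4, 3↦4, 4↦2]  zeros at y ∈ ∅
  x = 1: [0↦3, 1↦0, 2↦2, 3↦3, 4↦2]  zeros at y ∈ {1}
  x = 2: [0↦3, 1↦2, 2↦1, 3↦4, 4↦0]  zeros at y ∈ {4}
  x = 3: [0↦4, 1↦1, 2↦3, 3↦4, 4↦3]  zeros at y ∈ ∅
  x = 4: [0↦3, 1↦4, 2↦0, 3↦0, 4↦3]  zeros at y ∈ {2, 3}
Collecting zeros: affine points = {(1, 1), (2, 4), (4, 2), (4, 3)}.
Total count |C(F_5)_aff| = 4.


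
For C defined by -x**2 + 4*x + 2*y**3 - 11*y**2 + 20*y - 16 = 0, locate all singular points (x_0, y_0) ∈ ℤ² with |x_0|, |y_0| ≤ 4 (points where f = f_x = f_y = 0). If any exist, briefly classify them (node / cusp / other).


Singular points: {(2, 2)}; classification: node.

Compute partial derivatives:
  f_x = 4 - 2*x.
  f_y = 6*y**2 - 22*y + 20.
Scan x_0 ∈ {−4, ..., 4}. For each x_0, f_y(x_0, y) is a polynomial in y; find its integer roots y ∈ {−4, ..., 4}, then test f_x and f at those candidates.
  x = -4: f_y(-4, y) = 6*y**2 - 22*y + 20; vanishes at y ∈ {2}. (-4, 2): f_x = 12 ≠ 0.
  x = -3: f_y(-3, y) = 6*y**2 - 22*y + 20; vanishes at y ∈ {2}. (-3, 2): f_x = 10 ≠ 0.
  x = -2: f_y(-2, y) = 6*y**2 - 22*y + 20; vanishes at y ∈ {2}. (-2, 2): f_x = 8 ≠ 0.
  x = -1: f_y(-1, y) = 6*y**2 - 22*y + 20; vanishes at y ∈ {2}. (-1, 2): f_x = 6 ≠ 0.
  x = 0: f_y(0, y) = 6*y**2 - 22*y + 20; vanishes at y ∈ {2}. (0, 2): f_x = 4 ≠ 0.
  x = 1: f_y(1, y) = 6*y**2 - 22*y + 20; vanishes at y ∈ {2}. (1, 2): f_x = 2 ≠ 0.
  x = 2: f_y(2, y) = 6*y**2 - 22*y + 20; vanishes at y ∈ {2}. (2, 2): f_x = 0, f = 0 — SINGULAR.
  x = 3: f_y(3, y) = 6*y**2 - 22*y + 20; vanishes at y ∈ {2}. (3, 2): f_x = -2 ≠ 0.
  x = 4: f_y(4, y) = 6*y**2 - 22*y + 20; vanishes at y ∈ {2}. (4, 2): f_x = -4 ≠ 0.
Only singular point on the grid: (2, 2).
Classify: substitute x = 2 + u, y = 2 + v and expand: f = -u**2 + 2*v**3 + v**2.
No constant or linear terms (consistent with a singular point). Quadratic part: -u**2 + v**2. Cubic part: 2*v**3.
The quadratic part v**2 - u**2 = (v − u)(v + u) splits into two distinct linear factors, so there are two distinct tangent lines y − 2 = ±(x − 2) — this is a node (ordinary double point).
Classification: node.


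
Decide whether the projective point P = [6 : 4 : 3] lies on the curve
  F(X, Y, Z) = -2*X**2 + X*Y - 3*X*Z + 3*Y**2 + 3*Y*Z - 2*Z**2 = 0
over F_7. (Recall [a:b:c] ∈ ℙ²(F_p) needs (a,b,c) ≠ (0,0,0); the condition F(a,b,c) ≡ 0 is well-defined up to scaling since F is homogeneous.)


F(6,4,3) ≡ 6 (mod 7); P is NOT on the curve.

Evaluate F(6, 4, 3) term-by-term (mod 7).
  -2*X**2 ↦ -2·36·1·1 = -72
  X*Y ↦ 1·6·4·1 = 24
  -3*X*Z ↦ -3·6·1·3 = -54
  3*Y**2 ↦ 3·1·16·1 = 48
  3*Y*Z ↦ 3·1·4·3 = 36
  -2*Z**2 ↦ -2·1·1·9 = -18
Sum: F(6, 4, 3) = (-72) + (24) + (-54) + (48) + (36) + (-18) = -36.
Reducing mod 7: -36 ≡ 6 (mod 7).
Since F(a, b, c) ≡ 6 ≠ 0 (mod 7), P does NOT lie on the curve.


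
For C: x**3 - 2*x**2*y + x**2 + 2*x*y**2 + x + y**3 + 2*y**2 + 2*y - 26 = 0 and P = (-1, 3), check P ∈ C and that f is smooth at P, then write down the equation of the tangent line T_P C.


Tangent line at P: 32*x + 27*y - 49 = 0.

Step 1: f(-1, 3) = 0, so P lies on C.
Step 2: partial derivatives
  f_x(x, y) = 3*x**2 - 4*x*y + 2*x + 2*y**2 + 1, f_y(x, y) = -2*x**2 + 4*x*y + 3*y**2 + 4*y + 2.
  f_x(P) = 32, f_y(P) = 27 (gradient nonzero, so P is smooth).
Step 3: tangent line at P: 32·(x − -1) + 27·(y − 3) = 0.
Expanding: 32*x + 27*y - 49 = 0.


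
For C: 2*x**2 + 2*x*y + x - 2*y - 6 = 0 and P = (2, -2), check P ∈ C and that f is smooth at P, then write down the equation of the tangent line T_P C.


Tangent line at P: 5*x + 2*y - 6 = 0.

Step 1: f(2, -2) = 0, so P lies on C.
Step 2: partial derivatives
  f_x(x, y) = 4*x + 2*y + 1, f_y(x, y) = 2*x - 2.
  f_x(P) = 5, f_y(P) = 2 (gradient nonzero, so P is smooth).
Step 3: tangent line at P: 5·(x − 2) + 2·(y − -2) = 0.
Expanding: 5*x + 2*y - 6 = 0.


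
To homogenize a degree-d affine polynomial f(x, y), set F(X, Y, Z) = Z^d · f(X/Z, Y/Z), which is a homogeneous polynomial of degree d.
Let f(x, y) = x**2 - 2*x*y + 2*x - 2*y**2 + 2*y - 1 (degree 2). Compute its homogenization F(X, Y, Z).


F(X, Y, Z) = X**2 - 2*X*Y + 2*X*Z - 2*Y**2 + 2*Y*Z - Z**2

deg(f) = 2.
Substitute x = X/Z, y = Y/Z into f, then multiply by Z^2.
  monomial 1·x^2·y^0 ↦ 1·X^2·Y^0·Z^0.
  monomial -2·x^1·y^1 ↦ -2·X^1·Y^1·Z^0.
  monomial 2·x^1·y^0 ↦ 2·X^1·Y^0·Z^1.
  monomial -2·x^0·y^2 ↦ -2·X^0·Y^2·Z^0.
  monomial 2·x^0·y^1 ↦ 2·X^0·Y^1·Z^1.
  monomial -1·x^0·y^0 ↦ -1·X^0·Y^0·Z^2.
Collecting: F(X, Y, Z) = X**2 - 2*X*Y + 2*X*Z - 2*Y**2 + 2*Y*Z - Z**2.


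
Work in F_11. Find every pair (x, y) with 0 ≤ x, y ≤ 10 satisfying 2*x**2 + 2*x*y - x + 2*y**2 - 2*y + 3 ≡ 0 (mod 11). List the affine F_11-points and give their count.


Affine F_11-points: {(1, 3), (1, 8), (2, 3), (2, 7), (3, 4), (3, 5), (8, 7), (8, 8), (9, 5), (9, 9), (10, 4), (10, 9)}; count = 12.

For each of the 121 pairs (x, y) ∈ F_11², evaluate f(x, y) mod 11. Record the zeros.
  x = 0: [0↦3, 1↦3, 2↦7, 3↦4, 4↦5, 5↦10, 6↦8, 7↦10, 8↦5, 9↦4, 10↦7]  zeros at y ∈ ∅
  x = 1: [0↦4, 1↦6, 2↦1, 3↦0, 4↦3, 5↦10, 6↦10, 7↦3, 8↦0, 9↦1, 10↦6]  zeros at y ∈ {3, 8}
  x = 2: [0↦9, 1↦2, 2↦10, 3↦0, 4↦5, 5↦3, 6↦5, 7↦0, 8↦10, 9↦2, 10↦9]  zeros at y ∈ {3, 7}
  x = 3: [0↦7, 1↦2, 2↦1, 3↦4, 4↦0, 5↦0, 6↦4, 7↦1, 8↦2, 9↦7, 10↦5]  zeros at y ∈ {4, 5}
  x = 4: [0↦9, 1↦6, 2↦7, 3↦1, 4↦10, 5↦1, 6↦7, 7↦6, 8↦9, 9↦5, 10↦5]  zeros at y ∈ ∅
  x = 5: [0↦4, 1↦3, 2↦6, 3↦2, 4↦2, 5↦6, 6↦3, 7↦4, 8↦9, 9↦7, 10↦9]  zeros at y ∈ ∅
  x = 6: [0↦3, 1↦4, 2↦9, 3↦7, 4↦9, 5↦4, 6↦3, 7↦6, 8↦2, 9↦2, 10↦6]  zeros at y ∈ ∅
  x = 7: [0↦6, 1↦9, 2↦5, 3↦5, 4↦9, 5↦6, 6↦7, 7↦1, 8↦10, 9↦1, 10↦7]  zeros at y ∈ ∅
  x = 8: [0↦2, 1↦7, 2↦5, 3↦7, 4↦2, 5↦1, 6↦4, 7↦0, 8↦0, 9↦4, 10↦1]  zeros at y ∈ {7, 8}
  x = 9: [0↦2, 1↦9, 2↦9, 3↦2, 4↦10, 5↦0, 6↦5, 7↦3, 8↦5, 9↦0, 10↦10]  zeros at y ∈ {5, 9}
  x = 10: [0↦6, 1↦4, 2↦6, 3↦1, 4↦0, 5↦3, 6↦10, 7↦10, 8↦3, 9↦0, 10↦1]  zeros at y ∈ {4, 9}
Collecting zeros: affine points = {(1, 3), (1, 8), (2, 3), (2, 7), (3, 4), (3, 5), (8, 7), (8, 8), (9, 5), (9, 9), (10, 4), (10, 9)}.
Total count |C(F_11)_aff| = 12.


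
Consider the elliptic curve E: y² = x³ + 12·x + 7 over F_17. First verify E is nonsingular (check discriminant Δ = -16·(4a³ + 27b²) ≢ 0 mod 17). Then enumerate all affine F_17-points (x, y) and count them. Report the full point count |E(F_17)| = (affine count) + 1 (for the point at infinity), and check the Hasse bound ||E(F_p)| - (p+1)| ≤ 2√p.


Affine points = {(3, 6), (3, 11), (4, 0), (7, 3), (7, 14), (11, 5), (11, 12), (12, 3), (12, 14), (15, 3), (15, 14)}; affine count = 11; |E(F_17)| = 12.

Discriminant check: Δ ∝ 4a³ + 27b² = 4·12³ + 27·7² = 4·1728 + 27·49 ≡ 7 (mod 17). Nonzero ⇒ E is nonsingular.
For each x ∈ F_17, compute rhs = x³ + 12·x + 7 mod 17, then count y ∈ F_17 with y² ≡ rhs.
  x = 0: rhs = 7, matching y values: none (0 points).
  x = 1: rhs = 3, matching y values: none (0 points).
  x = 2: rhs = 5, matching y values: none (0 points).
  x = 3: rhs = 2, matching y values: 6, 11 (2 points).
  x = 4: rhs = 0, matching y values: 0 (1 points).
  x = 5: rhs = 5, matching y values: none (0 points).
  x = 6: rhs = 6, matching y values: none (0 points).
  x = 7: rhs = 9, matching y values: 3, 14 (2 points).
  x = 8: rhs = 3, matching y values: none (0 points).
  x = 9: rhs = 11, matching y values: none (0 points).
  x = 10: rhs = 5, matching y values: none (0 points).
  x = 11: rhs = 8, matching y values: 5, 12 (2 points).
  x = 12: rhs = 9, matching y values: 3, 14 (2 points).
  x = 13: rhs = 14, matching y values: none (0 points).
  x = 14: rhs = 12, matching y values: none (0 points).
  x = 15: rhs = 9, matching y values: 3, 14 (2 points).
  x = 16: rhs = 11, matching y values: none (0 points).
Total affine count: 11.
Full point count |E(F_17)| = 11 + 1 = 12.
Hasse bound: |12 − (17+1)| = |-6| = 6 ≤ 2√17 ≈ 8.2462 ✓.


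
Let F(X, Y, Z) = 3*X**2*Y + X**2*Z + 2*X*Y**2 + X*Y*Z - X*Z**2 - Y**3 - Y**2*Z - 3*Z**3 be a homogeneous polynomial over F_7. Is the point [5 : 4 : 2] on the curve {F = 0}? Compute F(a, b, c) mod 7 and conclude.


F(5,4,2) ≡ 4 (mod 7); P is NOT on the curve.

Evaluate F(5, 4, 2) term-by-term (mod 7).
  3*X**2*Y ↦ 3·25·4·1 = 300
  X**2*Z ↦ 1·25·1·2 = 50
  2*X*Y**2 ↦ 2·5·16·1 = 160
  X*Y*Z ↦ 1·5·4·2 = 40
  -X*Z**2 ↦ -1·5·1·4 = -20
  -Y**3 ↦ -1·1·64·1 = -64
  -Y**2*Z ↦ -1·1·16·2 = -32
  -3*Z**3 ↦ -3·1·1·8 = -24
Sum: F(5, 4, 2) = (300) + (50) + (160) + (40) + (-20) + (-64) + (-32) + (-24) = 410.
Reducing mod 7: 410 ≡ 4 (mod 7).
Since F(a, b, c) ≡ 4 ≠ 0 (mod 7), P does NOT lie on the curve.


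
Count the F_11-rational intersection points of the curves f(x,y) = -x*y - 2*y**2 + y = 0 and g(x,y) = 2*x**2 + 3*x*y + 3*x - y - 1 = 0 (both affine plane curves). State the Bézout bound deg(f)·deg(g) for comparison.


Common zeros: ∅; count = 0; Bézout bound = 4.

deg(f) = 2, deg(g) = 2, so Bézout bound = 4.
Scan x ∈ F_11. For each x, list the y ∈ F_11 with f(x, y) ≡ 0 and those with g(x, y) ≡ 0 (mod 11); the common zeros in that column are the intersection.
  x = 0: f ≡ 0 at y ∈ {0, 6}; g ≡ 0 at y ∈ {10}; common: ∅.
  x = 1: f ≡ 0 at y ∈ {0}; g ≡ 0 at y ∈ {9}; common: ∅.
  x = 2: f ≡ 0 at y ∈ {0, 5}; g ≡ 0 at y ∈ {4}; common: ∅.
  x = 3: f ≡ 0 at y ∈ {0, 10}; g ≡ 0 at y ∈ {5}; common: ∅.
  x = 4: f ≡ 0 at y ∈ {0, 4}; g ≡ 0 at y ∈ ∅; common: ∅.
  x = 5: f ≡ 0 at y ∈ {0, 9}; g ≡ 0 at y ∈ {8}; common: ∅.
  x = 6: f ≡ 0 at y ∈ {0, 3}; g ≡ 0 at y ∈ {9}; common: ∅.
  x = 7: f ≡ 0 at y ∈ {0, 8}; g ≡ 0 at y ∈ {4}; common: ∅.
  x = 8: f ≡ 0 at y ∈ {0, 2}; g ≡ 0 at y ∈ {3}; common: ∅.
  x = 9: f ≡ 0 at y ∈ {0, 7}; g ≡ 0 at y ∈ {8}; common: ∅.
  x = 10: f ≡ 0 at y ∈ {0, 1}; g ≡ 0 at y ∈ {5}; common: ∅.
Collecting: common zeros = ∅, so the count is 0.
Comparison with the Bézout bound: 0 ≤ 4 = deg(f)·deg(g), as expected for curves with no common component (the affine F_11-count falls short of the bound because intersections may lie at infinity, over extension fields, or carry multiplicity).
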